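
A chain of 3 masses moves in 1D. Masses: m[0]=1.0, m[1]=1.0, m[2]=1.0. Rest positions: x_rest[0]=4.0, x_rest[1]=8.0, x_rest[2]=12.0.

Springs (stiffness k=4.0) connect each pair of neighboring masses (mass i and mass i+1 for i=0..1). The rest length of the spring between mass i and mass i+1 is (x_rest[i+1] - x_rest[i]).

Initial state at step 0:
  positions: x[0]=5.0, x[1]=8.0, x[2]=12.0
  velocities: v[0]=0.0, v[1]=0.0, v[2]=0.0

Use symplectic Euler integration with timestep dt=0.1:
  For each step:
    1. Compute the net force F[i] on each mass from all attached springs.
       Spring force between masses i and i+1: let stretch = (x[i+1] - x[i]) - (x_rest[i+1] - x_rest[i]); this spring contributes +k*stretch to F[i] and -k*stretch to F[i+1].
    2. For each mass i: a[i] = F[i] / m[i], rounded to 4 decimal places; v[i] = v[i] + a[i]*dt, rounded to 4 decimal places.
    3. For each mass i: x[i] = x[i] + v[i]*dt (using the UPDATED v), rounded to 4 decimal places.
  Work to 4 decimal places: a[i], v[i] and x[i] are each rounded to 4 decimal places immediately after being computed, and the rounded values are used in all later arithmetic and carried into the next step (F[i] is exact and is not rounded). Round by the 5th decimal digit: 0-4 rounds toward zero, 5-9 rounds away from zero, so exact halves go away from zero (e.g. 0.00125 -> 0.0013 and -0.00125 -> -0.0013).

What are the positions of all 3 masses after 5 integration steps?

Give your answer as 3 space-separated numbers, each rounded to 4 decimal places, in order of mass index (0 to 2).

Answer: 4.5034 8.4476 12.0491

Derivation:
Step 0: x=[5.0000 8.0000 12.0000] v=[0.0000 0.0000 0.0000]
Step 1: x=[4.9600 8.0400 12.0000] v=[-0.4000 0.4000 0.0000]
Step 2: x=[4.8832 8.1152 12.0016] v=[-0.7680 0.7520 0.0160]
Step 3: x=[4.7757 8.2166 12.0077] v=[-1.0752 1.0138 0.0614]
Step 4: x=[4.6458 8.3320 12.0222] v=[-1.2988 1.1539 0.1450]
Step 5: x=[4.5034 8.4476 12.0491] v=[-1.4243 1.1555 0.2689]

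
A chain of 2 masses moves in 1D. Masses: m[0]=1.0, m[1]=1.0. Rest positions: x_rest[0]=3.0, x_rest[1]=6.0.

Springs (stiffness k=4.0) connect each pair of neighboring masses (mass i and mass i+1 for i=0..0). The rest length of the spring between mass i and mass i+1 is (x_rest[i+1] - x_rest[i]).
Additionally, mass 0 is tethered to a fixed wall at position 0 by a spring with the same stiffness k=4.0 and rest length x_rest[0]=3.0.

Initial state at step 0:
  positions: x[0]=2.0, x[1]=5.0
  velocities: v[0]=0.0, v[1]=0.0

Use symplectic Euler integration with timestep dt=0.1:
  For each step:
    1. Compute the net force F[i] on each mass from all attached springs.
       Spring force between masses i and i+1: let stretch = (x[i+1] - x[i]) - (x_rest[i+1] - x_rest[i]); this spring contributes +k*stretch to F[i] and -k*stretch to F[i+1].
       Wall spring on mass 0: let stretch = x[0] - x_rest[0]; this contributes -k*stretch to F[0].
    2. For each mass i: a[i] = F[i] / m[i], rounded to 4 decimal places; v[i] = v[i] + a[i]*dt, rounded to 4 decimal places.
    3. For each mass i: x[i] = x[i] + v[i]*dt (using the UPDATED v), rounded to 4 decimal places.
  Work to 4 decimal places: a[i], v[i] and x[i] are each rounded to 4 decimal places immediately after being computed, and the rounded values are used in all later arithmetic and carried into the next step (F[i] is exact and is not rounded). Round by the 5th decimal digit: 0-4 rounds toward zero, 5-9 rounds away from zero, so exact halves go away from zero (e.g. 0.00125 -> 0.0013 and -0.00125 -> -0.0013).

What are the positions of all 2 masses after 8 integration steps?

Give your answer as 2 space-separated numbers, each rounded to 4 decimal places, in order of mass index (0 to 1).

Step 0: x=[2.0000 5.0000] v=[0.0000 0.0000]
Step 1: x=[2.0400 5.0000] v=[0.4000 0.0000]
Step 2: x=[2.1168 5.0016] v=[0.7680 0.0160]
Step 3: x=[2.2243 5.0078] v=[1.0752 0.0621]
Step 4: x=[2.3542 5.0227] v=[1.2989 0.1487]
Step 5: x=[2.4967 5.0508] v=[1.4246 0.2813]
Step 6: x=[2.6415 5.0968] v=[1.4476 0.4597]
Step 7: x=[2.7788 5.1646] v=[1.3731 0.6776]
Step 8: x=[2.9004 5.2569] v=[1.2159 0.9233]

Answer: 2.9004 5.2569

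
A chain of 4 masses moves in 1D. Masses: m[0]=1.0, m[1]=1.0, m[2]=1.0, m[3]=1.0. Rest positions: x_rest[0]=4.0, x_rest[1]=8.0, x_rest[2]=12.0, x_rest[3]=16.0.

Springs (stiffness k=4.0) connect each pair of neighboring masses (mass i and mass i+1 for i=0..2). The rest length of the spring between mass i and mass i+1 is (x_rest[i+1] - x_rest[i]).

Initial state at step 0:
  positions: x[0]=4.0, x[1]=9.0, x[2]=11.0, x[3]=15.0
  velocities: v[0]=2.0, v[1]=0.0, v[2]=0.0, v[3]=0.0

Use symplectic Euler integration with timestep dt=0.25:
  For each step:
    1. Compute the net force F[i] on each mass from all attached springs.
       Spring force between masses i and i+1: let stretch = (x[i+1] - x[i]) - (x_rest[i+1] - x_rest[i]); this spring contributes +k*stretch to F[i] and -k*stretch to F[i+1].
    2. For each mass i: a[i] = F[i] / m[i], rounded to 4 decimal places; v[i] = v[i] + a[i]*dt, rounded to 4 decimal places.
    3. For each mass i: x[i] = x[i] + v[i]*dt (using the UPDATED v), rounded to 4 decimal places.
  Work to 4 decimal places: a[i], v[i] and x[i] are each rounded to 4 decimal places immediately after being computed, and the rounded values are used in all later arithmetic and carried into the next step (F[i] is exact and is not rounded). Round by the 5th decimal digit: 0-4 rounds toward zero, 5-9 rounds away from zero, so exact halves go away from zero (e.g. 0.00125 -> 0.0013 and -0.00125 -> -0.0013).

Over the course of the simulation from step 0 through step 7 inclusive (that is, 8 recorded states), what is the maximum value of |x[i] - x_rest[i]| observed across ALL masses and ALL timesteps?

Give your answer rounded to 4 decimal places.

Step 0: x=[4.0000 9.0000 11.0000 15.0000] v=[2.0000 0.0000 0.0000 0.0000]
Step 1: x=[4.7500 8.2500 11.5000 15.0000] v=[3.0000 -3.0000 2.0000 0.0000]
Step 2: x=[5.3750 7.4375 12.0625 15.1250] v=[2.5000 -3.2500 2.2500 0.5000]
Step 3: x=[5.5156 7.2656 12.2344 15.4844] v=[0.5625 -0.6875 0.6875 1.4375]
Step 4: x=[5.0937 7.8984 11.9766 16.0313] v=[-1.6875 2.5313 -1.0313 2.1875]
Step 5: x=[4.3730 8.8496 11.7129 16.5645] v=[-2.8828 3.8048 -1.0548 2.1328]
Step 6: x=[3.7715 9.3975 11.9463 16.8848] v=[-2.4062 2.1915 0.9335 1.2812]
Step 7: x=[3.5765 9.1761 12.7771 16.9705] v=[-0.7802 -0.8857 3.3232 0.3427]
Max displacement = 1.5156

Answer: 1.5156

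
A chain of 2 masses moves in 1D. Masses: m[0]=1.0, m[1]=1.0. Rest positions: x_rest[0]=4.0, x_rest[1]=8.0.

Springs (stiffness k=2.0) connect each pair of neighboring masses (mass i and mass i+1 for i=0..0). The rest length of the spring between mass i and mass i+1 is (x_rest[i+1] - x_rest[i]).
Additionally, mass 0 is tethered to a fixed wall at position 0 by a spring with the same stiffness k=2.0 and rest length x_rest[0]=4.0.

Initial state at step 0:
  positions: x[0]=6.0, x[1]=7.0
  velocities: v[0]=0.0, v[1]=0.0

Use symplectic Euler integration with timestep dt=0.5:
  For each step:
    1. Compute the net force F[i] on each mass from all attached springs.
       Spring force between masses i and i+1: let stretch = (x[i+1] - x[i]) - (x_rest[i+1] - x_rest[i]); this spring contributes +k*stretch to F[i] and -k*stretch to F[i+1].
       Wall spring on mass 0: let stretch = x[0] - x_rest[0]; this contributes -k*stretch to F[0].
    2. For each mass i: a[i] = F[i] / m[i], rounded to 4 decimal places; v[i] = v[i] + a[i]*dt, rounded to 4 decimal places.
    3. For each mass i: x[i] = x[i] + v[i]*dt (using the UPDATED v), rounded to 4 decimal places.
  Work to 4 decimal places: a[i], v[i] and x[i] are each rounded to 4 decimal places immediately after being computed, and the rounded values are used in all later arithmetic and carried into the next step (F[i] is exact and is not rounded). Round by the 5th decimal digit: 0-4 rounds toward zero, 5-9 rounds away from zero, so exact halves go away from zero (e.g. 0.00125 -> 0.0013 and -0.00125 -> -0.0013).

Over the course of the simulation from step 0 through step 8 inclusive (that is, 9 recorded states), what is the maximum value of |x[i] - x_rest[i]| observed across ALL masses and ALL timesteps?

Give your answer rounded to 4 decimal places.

Step 0: x=[6.0000 7.0000] v=[0.0000 0.0000]
Step 1: x=[3.5000 8.5000] v=[-5.0000 3.0000]
Step 2: x=[1.7500 9.5000] v=[-3.5000 2.0000]
Step 3: x=[3.0000 8.6250] v=[2.5000 -1.7500]
Step 4: x=[5.5625 6.9375] v=[5.1250 -3.3750]
Step 5: x=[6.0313 6.5625] v=[0.9375 -0.7500]
Step 6: x=[3.7500 7.9219] v=[-4.5626 2.7188]
Step 7: x=[1.6797 9.1954] v=[-4.1407 2.5469]
Step 8: x=[2.5274 8.7110] v=[1.6953 -0.9688]
Max displacement = 2.3203

Answer: 2.3203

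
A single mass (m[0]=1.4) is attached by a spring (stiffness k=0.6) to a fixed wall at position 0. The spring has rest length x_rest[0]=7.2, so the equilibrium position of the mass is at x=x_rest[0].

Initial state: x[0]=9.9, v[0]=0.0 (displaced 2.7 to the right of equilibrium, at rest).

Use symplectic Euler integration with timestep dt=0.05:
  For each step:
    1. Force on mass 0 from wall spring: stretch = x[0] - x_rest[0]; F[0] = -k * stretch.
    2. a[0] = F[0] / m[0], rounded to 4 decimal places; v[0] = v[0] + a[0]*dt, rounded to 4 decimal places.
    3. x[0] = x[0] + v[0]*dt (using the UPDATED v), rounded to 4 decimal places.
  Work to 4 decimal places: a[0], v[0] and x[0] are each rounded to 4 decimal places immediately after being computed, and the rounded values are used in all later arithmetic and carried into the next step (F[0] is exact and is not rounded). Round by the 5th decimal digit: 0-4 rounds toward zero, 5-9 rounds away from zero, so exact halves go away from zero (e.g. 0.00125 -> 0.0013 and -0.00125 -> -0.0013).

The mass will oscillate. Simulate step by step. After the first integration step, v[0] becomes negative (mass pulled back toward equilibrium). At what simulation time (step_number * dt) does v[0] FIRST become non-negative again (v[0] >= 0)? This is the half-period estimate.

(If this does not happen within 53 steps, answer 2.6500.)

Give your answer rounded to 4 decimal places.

Step 0: x=[9.9000] v=[0.0000]
Step 1: x=[9.8971] v=[-0.0579]
Step 2: x=[9.8913] v=[-0.1157]
Step 3: x=[9.8826] v=[-0.1734]
Step 4: x=[9.8711] v=[-0.2309]
Step 5: x=[9.8567] v=[-0.2881]
Step 6: x=[9.8395] v=[-0.3450]
Step 7: x=[9.8194] v=[-0.4016]
Step 8: x=[9.7965] v=[-0.4577]
Step 9: x=[9.7708] v=[-0.5133]
Step 10: x=[9.7424] v=[-0.5684]
Step 11: x=[9.7113] v=[-0.6229]
Step 12: x=[9.6775] v=[-0.6767]
Step 13: x=[9.6410] v=[-0.7298]
Step 14: x=[9.6019] v=[-0.7821]
Step 15: x=[9.5602] v=[-0.8336]
Step 16: x=[9.5160] v=[-0.8842]
Step 17: x=[9.4693] v=[-0.9338]
Step 18: x=[9.4202] v=[-0.9824]
Step 19: x=[9.3687] v=[-1.0300]
Step 20: x=[9.3149] v=[-1.0765]
Step 21: x=[9.2588] v=[-1.1218]
Step 22: x=[9.2005] v=[-1.1659]
Step 23: x=[9.1401] v=[-1.2088]
Step 24: x=[9.0776] v=[-1.2504]
Step 25: x=[9.0131] v=[-1.2906]
Step 26: x=[8.9466] v=[-1.3295]
Step 27: x=[8.8783] v=[-1.3669]
Step 28: x=[8.8082] v=[-1.4029]
Step 29: x=[8.7363] v=[-1.4374]
Step 30: x=[8.6628] v=[-1.4703]
Step 31: x=[8.5877] v=[-1.5016]
Step 32: x=[8.5111] v=[-1.5313]
Step 33: x=[8.4331] v=[-1.5594]
Step 34: x=[8.3538] v=[-1.5858]
Step 35: x=[8.2733] v=[-1.6105]
Step 36: x=[8.1916] v=[-1.6335]
Step 37: x=[8.1089] v=[-1.6548]
Step 38: x=[8.0252] v=[-1.6743]
Step 39: x=[7.9406] v=[-1.6920]
Step 40: x=[7.8552] v=[-1.7079]
Step 41: x=[7.7691] v=[-1.7219]
Step 42: x=[7.6824] v=[-1.7341]
Step 43: x=[7.5952] v=[-1.7444]
Step 44: x=[7.5076] v=[-1.7529]
Step 45: x=[7.4196] v=[-1.7595]
Step 46: x=[7.3314] v=[-1.7642]
Step 47: x=[7.2431] v=[-1.7670]
Step 48: x=[7.1547] v=[-1.7679]
Step 49: x=[7.0664] v=[-1.7669]
Step 50: x=[6.9782] v=[-1.7640]
Step 51: x=[6.8902] v=[-1.7592]
Step 52: x=[6.8026] v=[-1.7526]
Step 53: x=[6.7154] v=[-1.7441]
v[0] did not become non-negative within 53 steps; using fallback time=2.6500

Answer: 2.6500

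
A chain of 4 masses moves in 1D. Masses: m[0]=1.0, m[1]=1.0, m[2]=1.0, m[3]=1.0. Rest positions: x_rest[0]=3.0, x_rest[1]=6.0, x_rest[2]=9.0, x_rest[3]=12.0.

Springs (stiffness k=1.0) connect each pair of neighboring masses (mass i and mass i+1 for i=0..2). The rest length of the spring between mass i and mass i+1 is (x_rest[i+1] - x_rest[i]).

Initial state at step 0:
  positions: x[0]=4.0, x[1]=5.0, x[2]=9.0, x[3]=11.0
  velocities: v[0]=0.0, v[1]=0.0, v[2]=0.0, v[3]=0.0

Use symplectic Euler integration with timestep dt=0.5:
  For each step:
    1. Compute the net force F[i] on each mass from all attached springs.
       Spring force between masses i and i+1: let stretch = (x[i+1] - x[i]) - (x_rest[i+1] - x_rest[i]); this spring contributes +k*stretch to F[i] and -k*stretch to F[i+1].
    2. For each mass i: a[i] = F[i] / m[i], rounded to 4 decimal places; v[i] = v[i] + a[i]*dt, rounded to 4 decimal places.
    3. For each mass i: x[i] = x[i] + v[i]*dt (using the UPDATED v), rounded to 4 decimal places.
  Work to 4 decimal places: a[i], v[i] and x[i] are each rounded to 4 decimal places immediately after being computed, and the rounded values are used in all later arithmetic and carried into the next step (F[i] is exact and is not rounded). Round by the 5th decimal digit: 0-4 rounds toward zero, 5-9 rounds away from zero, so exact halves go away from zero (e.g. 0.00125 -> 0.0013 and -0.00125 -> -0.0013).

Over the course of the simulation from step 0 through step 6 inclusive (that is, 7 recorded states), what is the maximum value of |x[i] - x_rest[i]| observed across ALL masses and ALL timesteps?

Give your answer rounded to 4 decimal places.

Step 0: x=[4.0000 5.0000 9.0000 11.0000] v=[0.0000 0.0000 0.0000 0.0000]
Step 1: x=[3.5000 5.7500 8.5000 11.2500] v=[-1.0000 1.5000 -1.0000 0.5000]
Step 2: x=[2.8125 6.6250 8.0000 11.5625] v=[-1.3750 1.7500 -1.0000 0.6250]
Step 3: x=[2.3281 6.8907 8.0469 11.7344] v=[-0.9688 0.5313 0.0938 0.3438]
Step 4: x=[2.2344 6.3048 8.7267 11.7345] v=[-0.1875 -1.1719 1.3595 0.0001]
Step 5: x=[2.4083 5.3067 9.5530 11.7326] v=[0.3477 -1.9962 1.6525 -0.0038]
Step 6: x=[2.5568 4.6456 9.8626 11.9358] v=[0.2969 -1.3223 0.6192 0.4064]
Max displacement = 1.3544

Answer: 1.3544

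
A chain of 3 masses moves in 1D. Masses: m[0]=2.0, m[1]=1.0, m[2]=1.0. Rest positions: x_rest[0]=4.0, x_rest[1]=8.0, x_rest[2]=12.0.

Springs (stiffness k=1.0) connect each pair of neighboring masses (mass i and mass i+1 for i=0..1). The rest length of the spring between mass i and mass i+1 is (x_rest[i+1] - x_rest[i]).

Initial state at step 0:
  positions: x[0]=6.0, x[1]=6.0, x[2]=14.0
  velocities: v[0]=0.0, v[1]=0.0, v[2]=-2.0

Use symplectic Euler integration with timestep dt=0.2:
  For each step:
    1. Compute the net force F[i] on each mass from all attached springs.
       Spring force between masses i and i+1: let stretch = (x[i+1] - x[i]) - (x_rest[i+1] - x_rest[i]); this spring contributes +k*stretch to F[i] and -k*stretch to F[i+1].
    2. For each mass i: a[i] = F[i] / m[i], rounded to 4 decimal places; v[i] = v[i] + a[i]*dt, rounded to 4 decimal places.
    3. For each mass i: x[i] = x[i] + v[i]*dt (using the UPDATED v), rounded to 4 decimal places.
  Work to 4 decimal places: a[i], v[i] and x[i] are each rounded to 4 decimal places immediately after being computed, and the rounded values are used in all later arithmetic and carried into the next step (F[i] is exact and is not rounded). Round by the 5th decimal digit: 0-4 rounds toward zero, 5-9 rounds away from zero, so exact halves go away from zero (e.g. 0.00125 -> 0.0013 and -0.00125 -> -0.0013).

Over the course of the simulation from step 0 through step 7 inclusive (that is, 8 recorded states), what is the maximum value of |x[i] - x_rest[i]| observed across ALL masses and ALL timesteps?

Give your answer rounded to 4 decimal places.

Step 0: x=[6.0000 6.0000 14.0000] v=[0.0000 0.0000 -2.0000]
Step 1: x=[5.9200 6.3200 13.4400] v=[-0.4000 1.6000 -2.8000]
Step 2: x=[5.7680 6.9088 12.7552] v=[-0.7600 2.9440 -3.4240]
Step 3: x=[5.5588 7.6858 11.9965] v=[-1.0459 3.8851 -3.7933]
Step 4: x=[5.3122 8.5502 11.2254] v=[-1.2332 4.3218 -3.8554]
Step 5: x=[5.0503 9.3920 10.5073] v=[-1.3094 4.2092 -3.5904]
Step 6: x=[4.7953 10.1048 9.9046] v=[-1.2752 3.5639 -3.0135]
Step 7: x=[4.5665 10.5972 9.4699] v=[-1.1442 2.4620 -2.1735]
Max displacement = 2.5972

Answer: 2.5972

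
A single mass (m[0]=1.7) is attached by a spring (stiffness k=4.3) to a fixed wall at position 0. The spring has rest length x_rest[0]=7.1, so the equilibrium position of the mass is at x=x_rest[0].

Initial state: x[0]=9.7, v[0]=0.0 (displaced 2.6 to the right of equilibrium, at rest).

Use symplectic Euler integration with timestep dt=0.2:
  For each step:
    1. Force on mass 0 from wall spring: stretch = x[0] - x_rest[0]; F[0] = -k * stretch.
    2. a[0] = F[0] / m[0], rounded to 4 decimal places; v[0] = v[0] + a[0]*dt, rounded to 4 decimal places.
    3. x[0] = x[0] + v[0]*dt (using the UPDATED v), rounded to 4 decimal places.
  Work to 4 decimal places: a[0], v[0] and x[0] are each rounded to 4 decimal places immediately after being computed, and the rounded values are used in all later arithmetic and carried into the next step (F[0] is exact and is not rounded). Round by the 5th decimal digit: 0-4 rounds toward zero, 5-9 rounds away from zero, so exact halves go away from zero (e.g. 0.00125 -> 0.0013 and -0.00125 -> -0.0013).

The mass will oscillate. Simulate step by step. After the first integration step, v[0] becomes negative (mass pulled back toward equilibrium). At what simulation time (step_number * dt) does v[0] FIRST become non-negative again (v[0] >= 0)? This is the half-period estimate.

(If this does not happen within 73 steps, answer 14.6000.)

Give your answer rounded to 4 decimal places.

Answer: 2.0000

Derivation:
Step 0: x=[9.7000] v=[0.0000]
Step 1: x=[9.4369] v=[-1.3153]
Step 2: x=[8.9374] v=[-2.4975]
Step 3: x=[8.2520] v=[-3.4270]
Step 4: x=[7.4500] v=[-4.0098]
Step 5: x=[6.6126] v=[-4.1869]
Step 6: x=[5.8245] v=[-3.9403]
Step 7: x=[5.1655] v=[-3.2950]
Step 8: x=[4.7022] v=[-2.3164]
Step 9: x=[4.4815] v=[-1.1034]
Step 10: x=[4.5258] v=[0.2213]
First v>=0 after going negative at step 10, time=2.0000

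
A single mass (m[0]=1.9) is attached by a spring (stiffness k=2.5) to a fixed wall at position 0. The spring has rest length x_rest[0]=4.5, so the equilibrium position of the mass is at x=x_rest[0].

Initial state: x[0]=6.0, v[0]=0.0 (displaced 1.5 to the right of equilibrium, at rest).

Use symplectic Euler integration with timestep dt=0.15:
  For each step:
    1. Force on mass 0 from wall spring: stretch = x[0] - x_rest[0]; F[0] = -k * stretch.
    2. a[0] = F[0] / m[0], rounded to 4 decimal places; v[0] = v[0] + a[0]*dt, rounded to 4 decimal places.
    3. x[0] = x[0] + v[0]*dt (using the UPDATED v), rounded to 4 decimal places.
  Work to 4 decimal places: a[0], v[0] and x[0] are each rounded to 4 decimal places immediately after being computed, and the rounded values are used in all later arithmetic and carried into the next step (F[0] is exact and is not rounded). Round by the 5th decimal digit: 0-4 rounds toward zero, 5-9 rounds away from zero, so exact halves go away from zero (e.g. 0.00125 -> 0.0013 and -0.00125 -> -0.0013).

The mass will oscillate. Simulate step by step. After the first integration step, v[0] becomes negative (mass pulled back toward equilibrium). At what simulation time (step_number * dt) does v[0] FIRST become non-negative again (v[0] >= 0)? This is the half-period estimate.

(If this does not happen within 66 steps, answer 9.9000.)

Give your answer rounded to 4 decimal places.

Answer: 2.8500

Derivation:
Step 0: x=[6.0000] v=[0.0000]
Step 1: x=[5.9556] v=[-0.2961]
Step 2: x=[5.8681] v=[-0.5834]
Step 3: x=[5.7401] v=[-0.8534]
Step 4: x=[5.5754] v=[-1.0982]
Step 5: x=[5.3788] v=[-1.3105]
Step 6: x=[5.1562] v=[-1.4839]
Step 7: x=[4.9142] v=[-1.6134]
Step 8: x=[4.6599] v=[-1.6952]
Step 9: x=[4.4009] v=[-1.7268]
Step 10: x=[4.1448] v=[-1.7072]
Step 11: x=[3.8992] v=[-1.6371]
Step 12: x=[3.6714] v=[-1.5185]
Step 13: x=[3.4682] v=[-1.3550]
Step 14: x=[3.2955] v=[-1.1514]
Step 15: x=[3.1584] v=[-0.9137]
Step 16: x=[3.0611] v=[-0.6489]
Step 17: x=[3.0064] v=[-0.3649]
Step 18: x=[2.9959] v=[-0.0701]
Step 19: x=[3.0299] v=[0.2268]
First v>=0 after going negative at step 19, time=2.8500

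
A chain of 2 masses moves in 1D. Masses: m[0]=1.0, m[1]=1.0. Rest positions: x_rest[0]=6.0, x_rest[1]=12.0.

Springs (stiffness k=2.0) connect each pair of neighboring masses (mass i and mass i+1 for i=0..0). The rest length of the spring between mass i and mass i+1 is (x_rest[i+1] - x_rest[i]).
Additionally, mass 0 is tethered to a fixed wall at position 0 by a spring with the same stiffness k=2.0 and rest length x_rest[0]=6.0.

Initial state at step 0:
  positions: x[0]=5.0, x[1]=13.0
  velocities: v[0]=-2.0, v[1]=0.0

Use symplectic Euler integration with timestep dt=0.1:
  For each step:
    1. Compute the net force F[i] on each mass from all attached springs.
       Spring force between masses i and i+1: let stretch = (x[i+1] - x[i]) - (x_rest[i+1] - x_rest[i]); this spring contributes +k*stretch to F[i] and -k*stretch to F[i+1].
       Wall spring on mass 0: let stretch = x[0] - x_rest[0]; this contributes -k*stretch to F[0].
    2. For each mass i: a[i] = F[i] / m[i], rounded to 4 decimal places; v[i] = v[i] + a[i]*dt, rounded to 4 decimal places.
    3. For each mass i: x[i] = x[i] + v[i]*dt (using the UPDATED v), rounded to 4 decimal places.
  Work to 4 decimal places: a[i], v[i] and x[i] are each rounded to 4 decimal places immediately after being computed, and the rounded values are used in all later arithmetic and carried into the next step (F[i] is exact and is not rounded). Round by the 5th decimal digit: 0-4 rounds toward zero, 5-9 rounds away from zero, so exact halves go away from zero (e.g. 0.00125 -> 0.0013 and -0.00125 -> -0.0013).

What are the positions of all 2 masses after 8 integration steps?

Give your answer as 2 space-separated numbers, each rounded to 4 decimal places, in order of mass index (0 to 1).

Answer: 5.5392 11.6550

Derivation:
Step 0: x=[5.0000 13.0000] v=[-2.0000 0.0000]
Step 1: x=[4.8600 12.9600] v=[-1.4000 -0.4000]
Step 2: x=[4.7848 12.8780] v=[-0.7520 -0.8200]
Step 3: x=[4.7758 12.7541] v=[-0.0903 -1.2386]
Step 4: x=[4.8308 12.5907] v=[0.5502 -1.6343]
Step 5: x=[4.9444 12.3921] v=[1.1360 -1.9863]
Step 6: x=[5.1081 12.1645] v=[1.6367 -2.2758]
Step 7: x=[5.3107 11.9158] v=[2.0264 -2.4871]
Step 8: x=[5.5392 11.6550] v=[2.2853 -2.6081]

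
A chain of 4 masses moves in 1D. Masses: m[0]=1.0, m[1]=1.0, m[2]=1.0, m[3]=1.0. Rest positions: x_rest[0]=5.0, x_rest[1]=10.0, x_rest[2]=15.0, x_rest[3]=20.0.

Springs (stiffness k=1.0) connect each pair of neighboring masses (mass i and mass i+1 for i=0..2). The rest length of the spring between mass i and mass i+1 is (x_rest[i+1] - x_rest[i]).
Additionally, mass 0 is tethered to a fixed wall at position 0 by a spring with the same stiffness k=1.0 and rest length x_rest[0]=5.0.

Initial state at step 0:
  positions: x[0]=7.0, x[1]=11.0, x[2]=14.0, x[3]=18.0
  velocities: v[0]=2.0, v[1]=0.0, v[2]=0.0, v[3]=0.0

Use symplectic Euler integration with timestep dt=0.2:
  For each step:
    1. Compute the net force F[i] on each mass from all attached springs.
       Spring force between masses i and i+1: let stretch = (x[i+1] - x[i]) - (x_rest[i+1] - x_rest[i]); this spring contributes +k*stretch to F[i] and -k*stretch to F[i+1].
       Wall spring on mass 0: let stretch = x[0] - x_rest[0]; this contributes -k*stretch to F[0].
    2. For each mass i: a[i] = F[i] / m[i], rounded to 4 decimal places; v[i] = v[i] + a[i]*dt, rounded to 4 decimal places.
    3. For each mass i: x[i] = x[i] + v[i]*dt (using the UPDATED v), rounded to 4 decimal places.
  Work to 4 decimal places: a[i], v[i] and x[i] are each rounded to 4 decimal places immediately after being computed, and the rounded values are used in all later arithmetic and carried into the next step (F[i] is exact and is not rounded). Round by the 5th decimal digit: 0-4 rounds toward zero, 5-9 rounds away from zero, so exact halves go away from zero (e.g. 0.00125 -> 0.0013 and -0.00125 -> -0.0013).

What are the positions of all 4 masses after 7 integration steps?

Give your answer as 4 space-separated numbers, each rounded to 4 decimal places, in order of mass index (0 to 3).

Step 0: x=[7.0000 11.0000 14.0000 18.0000] v=[2.0000 0.0000 0.0000 0.0000]
Step 1: x=[7.2800 10.9600 14.0400 18.0400] v=[1.4000 -0.2000 0.2000 0.2000]
Step 2: x=[7.4160 10.8960 14.1168 18.1200] v=[0.6800 -0.3200 0.3840 0.4000]
Step 3: x=[7.3946 10.8216 14.2249 18.2399] v=[-0.1072 -0.3718 0.5405 0.5994]
Step 4: x=[7.2145 10.7463 14.3575 18.3992] v=[-0.9007 -0.3765 0.6628 0.7964]
Step 5: x=[6.8871 10.6742 14.5073 18.5968] v=[-1.6372 -0.3606 0.7489 0.9881]
Step 6: x=[6.4357 10.6039 14.6673 18.8308] v=[-2.2572 -0.3514 0.8002 1.1702]
Step 7: x=[5.8936 10.5294 14.8313 19.0983] v=[-2.7107 -0.3724 0.8202 1.3375]

Answer: 5.8936 10.5294 14.8313 19.0983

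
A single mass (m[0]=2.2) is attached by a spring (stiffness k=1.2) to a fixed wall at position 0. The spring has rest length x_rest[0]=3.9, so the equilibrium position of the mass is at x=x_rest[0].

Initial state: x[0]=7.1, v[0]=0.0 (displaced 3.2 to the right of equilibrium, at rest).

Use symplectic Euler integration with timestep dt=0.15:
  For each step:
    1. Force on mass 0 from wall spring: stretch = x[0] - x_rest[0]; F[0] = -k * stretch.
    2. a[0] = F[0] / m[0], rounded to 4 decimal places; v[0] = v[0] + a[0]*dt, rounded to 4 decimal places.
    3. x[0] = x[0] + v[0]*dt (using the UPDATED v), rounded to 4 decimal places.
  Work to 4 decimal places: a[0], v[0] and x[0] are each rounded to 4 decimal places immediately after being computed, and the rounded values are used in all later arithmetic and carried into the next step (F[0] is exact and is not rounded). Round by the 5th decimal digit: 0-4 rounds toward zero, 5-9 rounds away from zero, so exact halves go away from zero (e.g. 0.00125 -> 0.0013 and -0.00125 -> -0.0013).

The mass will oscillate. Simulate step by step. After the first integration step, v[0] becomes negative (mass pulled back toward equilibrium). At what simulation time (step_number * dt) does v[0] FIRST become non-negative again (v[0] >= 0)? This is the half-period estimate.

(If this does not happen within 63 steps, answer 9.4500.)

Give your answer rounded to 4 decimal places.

Answer: 4.3500

Derivation:
Step 0: x=[7.1000] v=[0.0000]
Step 1: x=[7.0607] v=[-0.2618]
Step 2: x=[6.9826] v=[-0.5204]
Step 3: x=[6.8667] v=[-0.7726]
Step 4: x=[6.7144] v=[-1.0153]
Step 5: x=[6.5276] v=[-1.2456]
Step 6: x=[6.3085] v=[-1.4606]
Step 7: x=[6.0598] v=[-1.6577]
Step 8: x=[5.7846] v=[-1.8344]
Step 9: x=[5.4863] v=[-1.9886]
Step 10: x=[5.1685] v=[-2.1184]
Step 11: x=[4.8352] v=[-2.2222]
Step 12: x=[4.4904] v=[-2.2987]
Step 13: x=[4.1384] v=[-2.3470]
Step 14: x=[3.7834] v=[-2.3665]
Step 15: x=[3.4299] v=[-2.3570]
Step 16: x=[3.0821] v=[-2.3185]
Step 17: x=[2.7444] v=[-2.2516]
Step 18: x=[2.4208] v=[-2.1571]
Step 19: x=[2.1154] v=[-2.0361]
Step 20: x=[1.8319] v=[-1.8901]
Step 21: x=[1.5738] v=[-1.7209]
Step 22: x=[1.3442] v=[-1.5306]
Step 23: x=[1.1460] v=[-1.3215]
Step 24: x=[0.9816] v=[-1.0962]
Step 25: x=[0.8530] v=[-0.8574]
Step 26: x=[0.7618] v=[-0.6081]
Step 27: x=[0.7091] v=[-0.3513]
Step 28: x=[0.6956] v=[-0.0902]
Step 29: x=[0.7214] v=[0.1720]
First v>=0 after going negative at step 29, time=4.3500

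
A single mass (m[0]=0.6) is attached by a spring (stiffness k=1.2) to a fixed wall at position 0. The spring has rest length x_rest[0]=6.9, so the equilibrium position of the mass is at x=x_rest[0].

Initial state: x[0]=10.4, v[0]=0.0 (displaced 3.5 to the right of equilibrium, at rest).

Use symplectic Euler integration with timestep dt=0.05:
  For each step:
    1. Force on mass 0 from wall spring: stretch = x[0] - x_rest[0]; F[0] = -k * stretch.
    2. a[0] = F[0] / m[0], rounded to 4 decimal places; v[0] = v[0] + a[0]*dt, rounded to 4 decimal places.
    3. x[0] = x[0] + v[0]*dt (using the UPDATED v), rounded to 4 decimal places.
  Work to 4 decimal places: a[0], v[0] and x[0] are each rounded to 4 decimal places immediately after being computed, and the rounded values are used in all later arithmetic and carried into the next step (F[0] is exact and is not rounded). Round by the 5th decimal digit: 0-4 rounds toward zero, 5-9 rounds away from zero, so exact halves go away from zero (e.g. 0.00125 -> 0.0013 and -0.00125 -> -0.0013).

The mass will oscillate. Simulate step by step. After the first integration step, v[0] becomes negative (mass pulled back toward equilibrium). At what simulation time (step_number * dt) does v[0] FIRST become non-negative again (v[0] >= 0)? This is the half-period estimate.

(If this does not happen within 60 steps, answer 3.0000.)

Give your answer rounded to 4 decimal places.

Answer: 2.2500

Derivation:
Step 0: x=[10.4000] v=[0.0000]
Step 1: x=[10.3825] v=[-0.3500]
Step 2: x=[10.3476] v=[-0.6983]
Step 3: x=[10.2954] v=[-1.0431]
Step 4: x=[10.2263] v=[-1.3826]
Step 5: x=[10.1405] v=[-1.7152]
Step 6: x=[10.0385] v=[-2.0393]
Step 7: x=[9.9208] v=[-2.3532]
Step 8: x=[9.7880] v=[-2.6553]
Step 9: x=[9.6408] v=[-2.9441]
Step 10: x=[9.4799] v=[-3.2182]
Step 11: x=[9.3061] v=[-3.4762]
Step 12: x=[9.1203] v=[-3.7168]
Step 13: x=[8.9234] v=[-3.9388]
Step 14: x=[8.7163] v=[-4.1411]
Step 15: x=[8.5002] v=[-4.3227]
Step 16: x=[8.2761] v=[-4.4827]
Step 17: x=[8.0451] v=[-4.6203]
Step 18: x=[7.8084] v=[-4.7348]
Step 19: x=[7.5671] v=[-4.8256]
Step 20: x=[7.3225] v=[-4.8923]
Step 21: x=[7.0758] v=[-4.9346]
Step 22: x=[6.8282] v=[-4.9522]
Step 23: x=[6.5810] v=[-4.9450]
Step 24: x=[6.3353] v=[-4.9131]
Step 25: x=[6.0925] v=[-4.8566]
Step 26: x=[5.8537] v=[-4.7759]
Step 27: x=[5.6201] v=[-4.6713]
Step 28: x=[5.3929] v=[-4.5433]
Step 29: x=[5.1733] v=[-4.3926]
Step 30: x=[4.9623] v=[-4.2199]
Step 31: x=[4.7610] v=[-4.0261]
Step 32: x=[4.5704] v=[-3.8122]
Step 33: x=[4.3914] v=[-3.5792]
Step 34: x=[4.2250] v=[-3.3283]
Step 35: x=[4.0720] v=[-3.0608]
Step 36: x=[3.9331] v=[-2.7780]
Step 37: x=[3.8090] v=[-2.4813]
Step 38: x=[3.7004] v=[-2.1722]
Step 39: x=[3.6078] v=[-1.8522]
Step 40: x=[3.5317] v=[-1.5230]
Step 41: x=[3.4724] v=[-1.1862]
Step 42: x=[3.4302] v=[-0.8434]
Step 43: x=[3.4054] v=[-0.4964]
Step 44: x=[3.3981] v=[-0.1469]
Step 45: x=[3.4083] v=[0.2033]
First v>=0 after going negative at step 45, time=2.2500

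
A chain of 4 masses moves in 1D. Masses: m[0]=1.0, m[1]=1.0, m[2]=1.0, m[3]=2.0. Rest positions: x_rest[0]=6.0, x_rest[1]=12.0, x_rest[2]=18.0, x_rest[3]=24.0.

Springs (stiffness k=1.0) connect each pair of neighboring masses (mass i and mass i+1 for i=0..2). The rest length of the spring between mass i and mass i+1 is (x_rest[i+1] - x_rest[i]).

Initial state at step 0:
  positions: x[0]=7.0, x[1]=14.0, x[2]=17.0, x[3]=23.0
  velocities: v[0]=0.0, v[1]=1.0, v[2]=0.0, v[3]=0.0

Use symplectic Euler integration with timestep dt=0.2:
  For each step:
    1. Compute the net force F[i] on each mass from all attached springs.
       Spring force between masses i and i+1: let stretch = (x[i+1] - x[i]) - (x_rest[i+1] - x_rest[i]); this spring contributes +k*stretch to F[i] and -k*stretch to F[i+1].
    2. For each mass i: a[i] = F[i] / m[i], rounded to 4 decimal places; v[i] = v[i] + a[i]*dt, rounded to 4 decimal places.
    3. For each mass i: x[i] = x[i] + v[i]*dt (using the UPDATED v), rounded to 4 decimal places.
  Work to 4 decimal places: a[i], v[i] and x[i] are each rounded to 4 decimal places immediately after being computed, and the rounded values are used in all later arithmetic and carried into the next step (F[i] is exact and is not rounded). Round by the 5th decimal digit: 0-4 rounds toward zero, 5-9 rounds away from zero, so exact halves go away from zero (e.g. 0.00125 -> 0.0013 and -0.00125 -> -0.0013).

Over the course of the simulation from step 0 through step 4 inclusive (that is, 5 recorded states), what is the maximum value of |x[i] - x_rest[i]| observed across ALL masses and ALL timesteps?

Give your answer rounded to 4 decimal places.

Answer: 2.0400

Derivation:
Step 0: x=[7.0000 14.0000 17.0000 23.0000] v=[0.0000 1.0000 0.0000 0.0000]
Step 1: x=[7.0400 14.0400 17.1200 23.0000] v=[0.2000 0.2000 0.6000 0.0000]
Step 2: x=[7.1200 13.9232 17.3520 23.0024] v=[0.4000 -0.5840 1.1600 0.0120]
Step 3: x=[7.2321 13.6714 17.6729 23.0118] v=[0.5606 -1.2589 1.6043 0.0470]
Step 4: x=[7.3618 13.3221 18.0473 23.0344] v=[0.6485 -1.7465 1.8718 0.1131]
Max displacement = 2.0400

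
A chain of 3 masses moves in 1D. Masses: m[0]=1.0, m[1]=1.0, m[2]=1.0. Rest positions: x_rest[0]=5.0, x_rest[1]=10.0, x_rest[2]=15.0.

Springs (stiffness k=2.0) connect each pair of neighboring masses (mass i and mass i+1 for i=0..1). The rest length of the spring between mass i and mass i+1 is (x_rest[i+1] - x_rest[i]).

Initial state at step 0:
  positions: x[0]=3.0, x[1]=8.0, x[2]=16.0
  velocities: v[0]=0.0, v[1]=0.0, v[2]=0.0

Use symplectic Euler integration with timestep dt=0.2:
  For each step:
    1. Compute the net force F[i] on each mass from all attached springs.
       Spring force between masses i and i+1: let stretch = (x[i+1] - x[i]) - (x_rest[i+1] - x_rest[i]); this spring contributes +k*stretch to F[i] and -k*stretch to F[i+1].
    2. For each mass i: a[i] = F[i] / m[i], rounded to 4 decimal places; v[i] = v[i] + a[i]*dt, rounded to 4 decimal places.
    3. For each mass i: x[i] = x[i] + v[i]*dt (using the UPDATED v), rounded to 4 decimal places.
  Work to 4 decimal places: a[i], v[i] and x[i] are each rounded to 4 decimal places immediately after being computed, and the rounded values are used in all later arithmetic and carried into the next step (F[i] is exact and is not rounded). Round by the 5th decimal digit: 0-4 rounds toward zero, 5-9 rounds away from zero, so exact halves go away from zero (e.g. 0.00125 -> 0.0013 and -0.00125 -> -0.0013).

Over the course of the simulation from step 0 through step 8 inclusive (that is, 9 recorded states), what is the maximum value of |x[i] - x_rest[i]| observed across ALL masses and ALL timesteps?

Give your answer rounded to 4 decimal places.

Answer: 2.3796

Derivation:
Step 0: x=[3.0000 8.0000 16.0000] v=[0.0000 0.0000 0.0000]
Step 1: x=[3.0000 8.2400 15.7600] v=[0.0000 1.2000 -1.2000]
Step 2: x=[3.0192 8.6624 15.3184] v=[0.0960 2.1120 -2.2080]
Step 3: x=[3.0899 9.1658 14.7443] v=[0.3533 2.5171 -2.8704]
Step 4: x=[3.2466 9.6294 14.1239] v=[0.7837 2.3181 -3.1018]
Step 5: x=[3.5140 9.9420 13.5440] v=[1.3368 1.5628 -2.8996]
Step 6: x=[3.8956 10.0285 13.0759] v=[1.9080 0.4324 -2.3404]
Step 7: x=[4.3678 9.8681 12.7640] v=[2.3612 -0.8018 -1.5594]
Step 8: x=[4.8801 9.4994 12.6204] v=[2.5613 -1.8436 -0.7178]
Max displacement = 2.3796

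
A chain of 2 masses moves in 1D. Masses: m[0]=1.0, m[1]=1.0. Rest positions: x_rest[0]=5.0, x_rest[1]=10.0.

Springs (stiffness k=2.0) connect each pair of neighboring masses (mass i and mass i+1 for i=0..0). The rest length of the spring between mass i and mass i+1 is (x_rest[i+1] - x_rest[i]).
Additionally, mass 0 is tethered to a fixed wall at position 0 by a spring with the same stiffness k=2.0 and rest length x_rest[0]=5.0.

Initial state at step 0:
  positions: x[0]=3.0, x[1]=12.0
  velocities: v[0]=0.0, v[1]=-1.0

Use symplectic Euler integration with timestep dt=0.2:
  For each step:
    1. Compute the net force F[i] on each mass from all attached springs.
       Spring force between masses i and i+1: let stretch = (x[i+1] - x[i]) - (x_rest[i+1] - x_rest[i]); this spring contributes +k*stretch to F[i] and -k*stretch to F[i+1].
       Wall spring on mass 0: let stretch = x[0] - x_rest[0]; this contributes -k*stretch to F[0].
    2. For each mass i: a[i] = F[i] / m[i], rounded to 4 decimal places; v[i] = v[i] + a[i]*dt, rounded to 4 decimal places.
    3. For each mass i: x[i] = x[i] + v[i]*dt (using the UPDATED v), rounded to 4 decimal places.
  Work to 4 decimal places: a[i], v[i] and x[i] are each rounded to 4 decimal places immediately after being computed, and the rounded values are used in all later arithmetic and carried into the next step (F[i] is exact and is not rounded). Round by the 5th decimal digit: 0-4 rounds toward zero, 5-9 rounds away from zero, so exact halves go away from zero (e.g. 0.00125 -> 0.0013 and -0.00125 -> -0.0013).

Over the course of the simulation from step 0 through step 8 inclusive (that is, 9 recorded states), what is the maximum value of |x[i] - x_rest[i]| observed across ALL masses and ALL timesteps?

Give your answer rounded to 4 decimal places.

Step 0: x=[3.0000 12.0000] v=[0.0000 -1.0000]
Step 1: x=[3.4800 11.4800] v=[2.4000 -2.6000]
Step 2: x=[4.3216 10.7200] v=[4.2080 -3.8000]
Step 3: x=[5.3293 9.8481] v=[5.0387 -4.3594]
Step 4: x=[6.2722 9.0147] v=[4.7145 -4.1669]
Step 5: x=[6.9327 8.3619] v=[3.3026 -3.2639]
Step 6: x=[7.1529 7.9948] v=[1.1012 -1.8356]
Step 7: x=[6.8683 7.9603] v=[-1.4232 -0.1724]
Step 8: x=[6.1216 8.2385] v=[-3.7337 1.3908]
Max displacement = 2.1529

Answer: 2.1529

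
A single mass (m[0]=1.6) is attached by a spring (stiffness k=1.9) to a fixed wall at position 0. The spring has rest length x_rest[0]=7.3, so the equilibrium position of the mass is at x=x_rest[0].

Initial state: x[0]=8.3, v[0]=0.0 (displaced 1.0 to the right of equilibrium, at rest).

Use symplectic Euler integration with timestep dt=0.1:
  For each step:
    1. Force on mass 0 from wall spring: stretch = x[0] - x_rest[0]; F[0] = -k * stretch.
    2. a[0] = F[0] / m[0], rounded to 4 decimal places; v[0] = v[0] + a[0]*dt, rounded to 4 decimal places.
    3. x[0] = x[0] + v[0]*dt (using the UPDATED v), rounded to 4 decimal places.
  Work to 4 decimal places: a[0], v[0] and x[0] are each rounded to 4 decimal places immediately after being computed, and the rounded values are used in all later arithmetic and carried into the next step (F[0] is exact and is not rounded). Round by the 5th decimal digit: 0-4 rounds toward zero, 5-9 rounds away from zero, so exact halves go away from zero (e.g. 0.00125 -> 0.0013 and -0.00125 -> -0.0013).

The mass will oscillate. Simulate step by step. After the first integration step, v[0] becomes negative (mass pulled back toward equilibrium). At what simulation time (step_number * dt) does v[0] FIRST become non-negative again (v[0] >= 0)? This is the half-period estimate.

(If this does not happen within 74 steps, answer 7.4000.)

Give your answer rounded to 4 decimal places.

Answer: 2.9000

Derivation:
Step 0: x=[8.3000] v=[0.0000]
Step 1: x=[8.2881] v=[-0.1188]
Step 2: x=[8.2645] v=[-0.2361]
Step 3: x=[8.2294] v=[-0.3506]
Step 4: x=[8.1833] v=[-0.4610]
Step 5: x=[8.1267] v=[-0.5659]
Step 6: x=[8.0603] v=[-0.6641]
Step 7: x=[7.9849] v=[-0.7544]
Step 8: x=[7.9013] v=[-0.8357]
Step 9: x=[7.8106] v=[-0.9071]
Step 10: x=[7.7138] v=[-0.9677]
Step 11: x=[7.6121] v=[-1.0168]
Step 12: x=[7.5067] v=[-1.0539]
Step 13: x=[7.3989] v=[-1.0785]
Step 14: x=[7.2899] v=[-1.0902]
Step 15: x=[7.1810] v=[-1.0890]
Step 16: x=[7.0735] v=[-1.0749]
Step 17: x=[6.9687] v=[-1.0480]
Step 18: x=[6.8678] v=[-1.0087]
Step 19: x=[6.7721] v=[-0.9574]
Step 20: x=[6.6826] v=[-0.8947]
Step 21: x=[6.6005] v=[-0.8214]
Step 22: x=[6.5267] v=[-0.7383]
Step 23: x=[6.4621] v=[-0.6465]
Step 24: x=[6.4074] v=[-0.5470]
Step 25: x=[6.3633] v=[-0.4410]
Step 26: x=[6.3303] v=[-0.3298]
Step 27: x=[6.3088] v=[-0.2147]
Step 28: x=[6.2991] v=[-0.0970]
Step 29: x=[6.3013] v=[0.0219]
First v>=0 after going negative at step 29, time=2.9000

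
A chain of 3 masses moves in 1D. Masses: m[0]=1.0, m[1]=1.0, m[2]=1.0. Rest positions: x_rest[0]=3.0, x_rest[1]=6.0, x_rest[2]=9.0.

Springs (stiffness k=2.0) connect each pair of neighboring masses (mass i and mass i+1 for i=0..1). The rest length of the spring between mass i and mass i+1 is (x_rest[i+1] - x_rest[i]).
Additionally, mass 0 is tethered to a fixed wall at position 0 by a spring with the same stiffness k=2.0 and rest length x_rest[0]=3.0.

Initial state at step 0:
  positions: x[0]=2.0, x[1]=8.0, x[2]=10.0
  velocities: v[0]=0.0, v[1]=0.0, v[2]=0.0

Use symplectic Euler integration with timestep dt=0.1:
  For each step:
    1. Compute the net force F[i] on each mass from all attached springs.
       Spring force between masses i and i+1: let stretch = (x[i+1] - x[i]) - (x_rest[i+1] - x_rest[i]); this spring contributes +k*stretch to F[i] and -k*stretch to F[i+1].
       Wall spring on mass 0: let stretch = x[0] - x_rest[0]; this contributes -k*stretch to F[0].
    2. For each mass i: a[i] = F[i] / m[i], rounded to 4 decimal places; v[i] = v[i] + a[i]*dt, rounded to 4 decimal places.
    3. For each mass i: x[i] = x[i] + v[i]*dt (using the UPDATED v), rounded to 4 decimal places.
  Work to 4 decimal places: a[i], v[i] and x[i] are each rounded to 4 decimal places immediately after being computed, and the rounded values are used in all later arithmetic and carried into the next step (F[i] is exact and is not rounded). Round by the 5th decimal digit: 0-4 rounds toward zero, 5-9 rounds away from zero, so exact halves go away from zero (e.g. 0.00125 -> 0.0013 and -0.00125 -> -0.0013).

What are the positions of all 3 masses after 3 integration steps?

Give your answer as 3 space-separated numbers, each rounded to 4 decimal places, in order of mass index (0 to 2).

Answer: 2.4563 7.5457 10.1101

Derivation:
Step 0: x=[2.0000 8.0000 10.0000] v=[0.0000 0.0000 0.0000]
Step 1: x=[2.0800 7.9200 10.0200] v=[0.8000 -0.8000 0.2000]
Step 2: x=[2.2352 7.7652 10.0580] v=[1.5520 -1.5480 0.3800]
Step 3: x=[2.4563 7.5457 10.1101] v=[2.2110 -2.1954 0.5214]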